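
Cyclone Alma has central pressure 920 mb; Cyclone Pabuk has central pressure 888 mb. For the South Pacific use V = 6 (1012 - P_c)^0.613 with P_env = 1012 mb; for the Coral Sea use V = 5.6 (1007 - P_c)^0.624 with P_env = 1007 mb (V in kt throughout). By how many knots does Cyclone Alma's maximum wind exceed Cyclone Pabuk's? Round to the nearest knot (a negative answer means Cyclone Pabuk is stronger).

-15 kt

Cyclone Alma: ΔP = 92; V ≈ 6 × 92^0.613 ≈ 95.93 kt.
Cyclone Pabuk: ΔP = 119; V ≈ 5.6 × 119^0.624 ≈ 110.49 kt.
Difference ≈ 95.93 − 110.49 = -14.56 → -15 kt.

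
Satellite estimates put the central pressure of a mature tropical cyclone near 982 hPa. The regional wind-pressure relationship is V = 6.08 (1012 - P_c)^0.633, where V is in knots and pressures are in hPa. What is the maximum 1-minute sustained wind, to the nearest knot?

52 kt

ΔP = 1012 − 982 = 30 hPa.
30^0.633 ≈ 8.610.
V ≈ 6.08 × 8.610 ≈ 52.4 kt.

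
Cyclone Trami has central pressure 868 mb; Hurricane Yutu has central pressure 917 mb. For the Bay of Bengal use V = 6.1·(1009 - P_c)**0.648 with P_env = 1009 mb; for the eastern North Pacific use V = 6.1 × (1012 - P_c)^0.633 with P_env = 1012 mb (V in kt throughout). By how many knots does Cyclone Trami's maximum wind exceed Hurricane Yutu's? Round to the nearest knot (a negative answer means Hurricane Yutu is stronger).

Cyclone Trami: ΔP = 141; V ≈ 6.1 × 141^0.648 ≈ 150.67 kt.
Hurricane Yutu: ΔP = 95; V ≈ 6.1 × 95^0.633 ≈ 108.95 kt.
Difference ≈ 150.67 − 108.95 = 41.72 → 42 kt.

42 kt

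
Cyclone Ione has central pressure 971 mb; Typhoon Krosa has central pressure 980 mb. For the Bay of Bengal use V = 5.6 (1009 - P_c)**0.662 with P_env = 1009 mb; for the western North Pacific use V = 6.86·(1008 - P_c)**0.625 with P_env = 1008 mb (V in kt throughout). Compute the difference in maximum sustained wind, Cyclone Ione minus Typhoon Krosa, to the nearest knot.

7 kt

Cyclone Ione: ΔP = 38; V ≈ 5.6 × 38^0.662 ≈ 62.23 kt.
Typhoon Krosa: ΔP = 28; V ≈ 6.86 × 28^0.625 ≈ 55.06 kt.
Difference ≈ 62.23 − 55.06 = 7.17 → 7 kt.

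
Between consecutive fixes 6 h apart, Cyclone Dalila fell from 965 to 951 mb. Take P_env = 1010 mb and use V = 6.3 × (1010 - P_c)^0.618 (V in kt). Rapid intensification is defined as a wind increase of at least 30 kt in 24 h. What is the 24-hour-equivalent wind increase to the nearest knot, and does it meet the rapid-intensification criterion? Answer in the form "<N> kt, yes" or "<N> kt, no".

V₁: ΔP = 45, V ≈ 6.3 × 45^0.618 ≈ 66.23 kt.
V₂: ΔP = 59, V ≈ 6.3 × 59^0.618 ≈ 78.29 kt.
ΔV over 6 h = 12.06 kt → 24 h equivalent = 12.06 × 24/6 ≈ 48.24 kt.
48 kt ≥ 30 kt ⇒ rapid intensification.

48 kt, yes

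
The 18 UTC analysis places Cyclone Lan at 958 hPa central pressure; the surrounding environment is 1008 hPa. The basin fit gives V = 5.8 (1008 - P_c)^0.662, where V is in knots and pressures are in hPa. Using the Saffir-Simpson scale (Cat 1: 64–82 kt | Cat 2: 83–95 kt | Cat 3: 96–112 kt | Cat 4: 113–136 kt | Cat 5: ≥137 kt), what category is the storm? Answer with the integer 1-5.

1

ΔP = 1008 − 958 = 50 hPa.
V ≈ 5.8 × 50^0.662 = 5.8 × 13.33 ≈ 77 kt.
77 kt falls in the Category 1 band.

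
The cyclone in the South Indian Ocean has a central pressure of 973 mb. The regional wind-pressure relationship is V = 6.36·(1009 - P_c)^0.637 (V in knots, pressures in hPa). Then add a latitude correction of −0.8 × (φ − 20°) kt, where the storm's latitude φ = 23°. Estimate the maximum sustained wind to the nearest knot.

ΔP = 1009 − 973 = 36 mb.
36^0.637 ≈ 9.803.
V ≈ 6.36 × 9.803 ≈ 62.3 kt.
Latitude correction: −0.8 × (23 − 20) = -2.4 kt.
Corrected V ≈ 59.9 kt → 60 kt.

60 kt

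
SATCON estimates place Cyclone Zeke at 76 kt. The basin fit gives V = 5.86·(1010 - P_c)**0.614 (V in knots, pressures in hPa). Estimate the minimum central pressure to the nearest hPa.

ΔP = (V / 5.86)^(1/0.614) = (76/5.86)^1.629.
76/5.86 = 12.969; 12.969^1.629 ≈ 64.95 hPa.
P_c = 1010 − 64.95 = 945.05 ≈ 945 hPa.

945 hPa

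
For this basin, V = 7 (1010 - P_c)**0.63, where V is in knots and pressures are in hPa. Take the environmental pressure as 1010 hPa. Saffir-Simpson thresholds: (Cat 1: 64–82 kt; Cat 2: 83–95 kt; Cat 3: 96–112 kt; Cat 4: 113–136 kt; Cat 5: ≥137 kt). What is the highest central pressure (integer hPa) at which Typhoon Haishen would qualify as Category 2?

Category 2 begins at V = 83 kt.
Required ΔP = (83/7)^(1/0.63) = 11.857^1.587 ≈ 50.67 hPa.
P_c ≤ 1010 − 50.67 = 959.33, so the highest integer P_c is 959 hPa.

959 hPa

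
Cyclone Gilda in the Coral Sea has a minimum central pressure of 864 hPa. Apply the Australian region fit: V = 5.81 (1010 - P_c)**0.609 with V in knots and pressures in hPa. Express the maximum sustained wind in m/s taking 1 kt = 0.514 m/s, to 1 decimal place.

62.1 m/s

ΔP = 1010 − 864 = 146 hPa.
V ≈ 5.81 × 146^0.609 = 5.81 × 20.801 ≈ 120.856 kt.
120.856 × 0.514 ≈ 62.12 m/s → 62.1 m/s.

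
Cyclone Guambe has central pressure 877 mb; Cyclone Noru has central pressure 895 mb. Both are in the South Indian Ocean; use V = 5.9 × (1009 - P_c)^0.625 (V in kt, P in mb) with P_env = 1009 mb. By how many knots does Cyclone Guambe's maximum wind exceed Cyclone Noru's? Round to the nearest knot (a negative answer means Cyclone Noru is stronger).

11 kt

Cyclone Guambe: ΔP = 132; V ≈ 5.9 × 132^0.625 ≈ 124.80 kt.
Cyclone Noru: ΔP = 114; V ≈ 5.9 × 114^0.625 ≈ 113.87 kt.
Difference ≈ 124.80 − 113.87 = 10.93 → 11 kt.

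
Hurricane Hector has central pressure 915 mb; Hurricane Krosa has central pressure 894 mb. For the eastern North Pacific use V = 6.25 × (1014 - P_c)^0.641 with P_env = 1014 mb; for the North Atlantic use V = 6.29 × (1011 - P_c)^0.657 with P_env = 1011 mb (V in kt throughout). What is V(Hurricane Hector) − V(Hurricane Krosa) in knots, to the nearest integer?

Hurricane Hector: ΔP = 99; V ≈ 6.25 × 99^0.641 ≈ 118.87 kt.
Hurricane Krosa: ΔP = 117; V ≈ 6.29 × 117^0.657 ≈ 143.70 kt.
Difference ≈ 118.87 − 143.70 = -24.83 → -25 kt.

-25 kt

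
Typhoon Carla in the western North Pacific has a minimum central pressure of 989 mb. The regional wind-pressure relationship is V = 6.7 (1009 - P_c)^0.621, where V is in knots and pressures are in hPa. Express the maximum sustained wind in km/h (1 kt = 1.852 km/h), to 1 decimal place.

79.7 km/h

ΔP = 1009 − 989 = 20 mb.
V ≈ 6.7 × 20^0.621 = 6.7 × 6.426 ≈ 43.054 kt.
43.054 × 1.852 ≈ 79.74 km/h → 79.7 km/h.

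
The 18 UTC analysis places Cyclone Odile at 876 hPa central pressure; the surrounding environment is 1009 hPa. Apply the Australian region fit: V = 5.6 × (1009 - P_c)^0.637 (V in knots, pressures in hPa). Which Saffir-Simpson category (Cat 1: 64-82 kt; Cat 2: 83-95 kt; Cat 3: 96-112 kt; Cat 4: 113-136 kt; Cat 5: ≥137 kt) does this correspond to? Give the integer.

ΔP = 1009 − 876 = 133 hPa.
V ≈ 5.6 × 133^0.637 = 5.6 × 22.54 ≈ 126 kt.
126 kt falls in the Category 4 band.

4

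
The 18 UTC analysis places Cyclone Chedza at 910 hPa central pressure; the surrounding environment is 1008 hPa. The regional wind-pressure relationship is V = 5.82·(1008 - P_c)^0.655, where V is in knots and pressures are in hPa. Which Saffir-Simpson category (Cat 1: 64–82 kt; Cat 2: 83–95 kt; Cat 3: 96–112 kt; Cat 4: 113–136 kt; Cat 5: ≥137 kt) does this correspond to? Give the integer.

ΔP = 1008 − 910 = 98 hPa.
V ≈ 5.82 × 98^0.655 = 5.82 × 20.15 ≈ 117 kt.
117 kt falls in the Category 4 band.

4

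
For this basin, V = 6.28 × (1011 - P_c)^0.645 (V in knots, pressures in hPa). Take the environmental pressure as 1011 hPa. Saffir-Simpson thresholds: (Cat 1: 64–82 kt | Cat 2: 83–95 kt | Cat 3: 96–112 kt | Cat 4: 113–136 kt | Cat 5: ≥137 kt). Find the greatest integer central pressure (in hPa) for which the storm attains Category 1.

Category 1 begins at V = 64 kt.
Required ΔP = (64/6.28)^(1/0.645) = 10.191^1.550 ≈ 36.57 hPa.
P_c ≤ 1011 − 36.57 = 974.43, so the highest integer P_c is 974 hPa.

974 hPa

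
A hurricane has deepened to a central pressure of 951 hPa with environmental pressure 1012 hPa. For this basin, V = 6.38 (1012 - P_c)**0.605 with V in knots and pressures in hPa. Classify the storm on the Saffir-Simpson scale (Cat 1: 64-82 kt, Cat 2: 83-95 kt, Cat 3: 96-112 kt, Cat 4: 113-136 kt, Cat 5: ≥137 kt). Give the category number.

1

ΔP = 1012 − 951 = 61 hPa.
V ≈ 6.38 × 61^0.605 = 6.38 × 12.03 ≈ 77 kt.
77 kt falls in the Category 1 band.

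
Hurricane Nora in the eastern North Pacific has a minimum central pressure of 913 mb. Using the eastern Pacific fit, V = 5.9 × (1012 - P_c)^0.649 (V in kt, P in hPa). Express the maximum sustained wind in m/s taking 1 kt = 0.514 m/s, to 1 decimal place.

ΔP = 1012 − 913 = 99 mb.
V ≈ 5.9 × 99^0.649 = 5.9 × 19.732 ≈ 116.418 kt.
116.418 × 0.514 ≈ 59.84 m/s → 59.8 m/s.

59.8 m/s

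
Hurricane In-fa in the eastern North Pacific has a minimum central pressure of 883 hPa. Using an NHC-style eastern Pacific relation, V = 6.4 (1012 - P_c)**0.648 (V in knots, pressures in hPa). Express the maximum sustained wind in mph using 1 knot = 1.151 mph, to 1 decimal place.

ΔP = 1012 − 883 = 129 hPa.
V ≈ 6.4 × 129^0.648 = 6.4 × 23.316 ≈ 149.225 kt.
149.225 × 1.151 ≈ 171.76 mph → 171.8 mph.

171.8 mph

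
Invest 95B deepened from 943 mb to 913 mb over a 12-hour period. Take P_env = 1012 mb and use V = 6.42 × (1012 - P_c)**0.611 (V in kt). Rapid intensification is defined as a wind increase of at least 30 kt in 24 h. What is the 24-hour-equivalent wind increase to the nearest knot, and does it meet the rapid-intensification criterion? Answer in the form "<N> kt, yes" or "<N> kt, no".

42 kt, yes

V₁: ΔP = 69, V ≈ 6.42 × 69^0.611 ≈ 85.32 kt.
V₂: ΔP = 99, V ≈ 6.42 × 99^0.611 ≈ 106.38 kt.
ΔV over 12 h = 21.06 kt → 24 h equivalent = 21.06 × 24/12 ≈ 42.12 kt.
42 kt ≥ 30 kt ⇒ rapid intensification.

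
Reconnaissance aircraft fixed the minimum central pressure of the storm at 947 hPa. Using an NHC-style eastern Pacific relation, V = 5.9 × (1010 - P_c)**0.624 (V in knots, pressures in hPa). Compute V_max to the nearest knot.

ΔP = 1010 − 947 = 63 hPa.
63^0.624 ≈ 13.267.
V ≈ 5.9 × 13.267 ≈ 78.3 kt.

78 kt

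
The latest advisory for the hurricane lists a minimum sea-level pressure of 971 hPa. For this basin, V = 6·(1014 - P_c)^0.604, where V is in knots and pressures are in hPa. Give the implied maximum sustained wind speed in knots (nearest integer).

ΔP = 1014 − 971 = 43 hPa.
43^0.604 ≈ 9.696.
V ≈ 6 × 9.696 ≈ 58.2 kt.

58 kt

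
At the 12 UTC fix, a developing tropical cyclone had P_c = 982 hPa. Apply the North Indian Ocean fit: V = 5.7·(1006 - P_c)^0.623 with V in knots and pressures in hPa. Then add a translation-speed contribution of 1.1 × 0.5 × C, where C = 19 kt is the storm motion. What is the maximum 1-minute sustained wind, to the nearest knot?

52 kt

ΔP = 1006 − 982 = 24 hPa.
24^0.623 ≈ 7.242.
V ≈ 5.7 × 7.242 ≈ 41.3 kt.
Translation term: 1.1 × 0.5 × 19 = 10.45 kt.
Corrected V ≈ 51.75 kt → 52 kt.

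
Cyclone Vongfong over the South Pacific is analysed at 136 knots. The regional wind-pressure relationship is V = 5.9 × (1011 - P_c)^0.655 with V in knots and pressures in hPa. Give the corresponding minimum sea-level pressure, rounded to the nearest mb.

891 mb

ΔP = (V / 5.9)^(1/0.655) = (136/5.9)^1.527.
136/5.9 = 23.051; 23.051^1.527 ≈ 120.35 mb.
P_c = 1011 − 120.35 = 890.65 ≈ 891 mb.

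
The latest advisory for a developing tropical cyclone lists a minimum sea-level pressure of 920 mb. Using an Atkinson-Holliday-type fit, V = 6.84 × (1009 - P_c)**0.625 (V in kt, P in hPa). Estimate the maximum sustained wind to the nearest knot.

ΔP = 1009 − 920 = 89 mb.
89^0.625 ≈ 16.534.
V ≈ 6.84 × 16.534 ≈ 113.1 kt.

113 kt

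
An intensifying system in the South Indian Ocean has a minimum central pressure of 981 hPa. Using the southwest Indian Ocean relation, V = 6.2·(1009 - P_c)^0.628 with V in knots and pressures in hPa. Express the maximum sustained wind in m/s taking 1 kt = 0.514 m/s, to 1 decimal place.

ΔP = 1009 − 981 = 28 hPa.
V ≈ 6.2 × 28^0.628 = 6.2 × 8.106 ≈ 50.258 kt.
50.258 × 0.514 ≈ 25.83 m/s → 25.8 m/s.

25.8 m/s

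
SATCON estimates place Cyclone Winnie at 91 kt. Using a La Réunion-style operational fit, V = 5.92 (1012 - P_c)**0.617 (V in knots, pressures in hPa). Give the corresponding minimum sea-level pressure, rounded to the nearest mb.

928 mb

ΔP = (V / 5.92)^(1/0.617) = (91/5.92)^1.621.
91/5.92 = 15.372; 15.372^1.621 ≈ 83.82 mb.
P_c = 1012 − 83.82 = 928.18 ≈ 928 mb.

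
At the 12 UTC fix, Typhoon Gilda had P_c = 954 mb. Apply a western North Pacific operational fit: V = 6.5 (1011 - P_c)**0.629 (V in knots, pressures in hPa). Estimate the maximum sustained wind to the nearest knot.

ΔP = 1011 − 954 = 57 mb.
57^0.629 ≈ 12.719.
V ≈ 6.5 × 12.719 ≈ 82.7 kt.

83 kt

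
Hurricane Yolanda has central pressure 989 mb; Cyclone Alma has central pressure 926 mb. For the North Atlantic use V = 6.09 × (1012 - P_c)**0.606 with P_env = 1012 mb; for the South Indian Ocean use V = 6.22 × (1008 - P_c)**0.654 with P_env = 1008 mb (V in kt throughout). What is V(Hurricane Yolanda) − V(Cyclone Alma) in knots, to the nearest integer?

Hurricane Yolanda: ΔP = 23; V ≈ 6.09 × 23^0.606 ≈ 40.72 kt.
Cyclone Alma: ΔP = 82; V ≈ 6.22 × 82^0.654 ≈ 111.03 kt.
Difference ≈ 40.72 − 111.03 = -70.31 → -70 kt.

-70 kt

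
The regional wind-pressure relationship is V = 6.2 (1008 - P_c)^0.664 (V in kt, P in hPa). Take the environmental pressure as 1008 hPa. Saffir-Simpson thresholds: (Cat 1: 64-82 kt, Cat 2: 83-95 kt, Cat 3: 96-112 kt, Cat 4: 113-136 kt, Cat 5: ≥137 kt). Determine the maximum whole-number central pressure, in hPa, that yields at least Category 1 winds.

974 hPa

Category 1 begins at V = 64 kt.
Required ΔP = (64/6.2)^(1/0.664) = 10.323^1.506 ≈ 33.63 hPa.
P_c ≤ 1008 − 33.63 = 974.37, so the highest integer P_c is 974 hPa.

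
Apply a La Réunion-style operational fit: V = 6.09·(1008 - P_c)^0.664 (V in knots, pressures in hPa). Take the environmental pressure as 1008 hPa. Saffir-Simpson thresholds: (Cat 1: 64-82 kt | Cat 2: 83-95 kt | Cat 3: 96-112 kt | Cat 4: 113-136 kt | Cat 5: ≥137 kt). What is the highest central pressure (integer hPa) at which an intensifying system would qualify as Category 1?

973 hPa

Category 1 begins at V = 64 kt.
Required ΔP = (64/6.09)^(1/0.664) = 10.509^1.506 ≈ 34.55 hPa.
P_c ≤ 1008 − 34.55 = 973.45, so the highest integer P_c is 973 hPa.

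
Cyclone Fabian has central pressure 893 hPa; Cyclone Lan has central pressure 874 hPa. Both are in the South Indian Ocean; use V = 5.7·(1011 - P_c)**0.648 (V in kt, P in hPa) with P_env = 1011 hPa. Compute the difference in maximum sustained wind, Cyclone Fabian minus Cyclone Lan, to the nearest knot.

-13 kt

Cyclone Fabian: ΔP = 118; V ≈ 5.7 × 118^0.648 ≈ 125.45 kt.
Cyclone Lan: ΔP = 137; V ≈ 5.7 × 137^0.648 ≈ 138.19 kt.
Difference ≈ 125.45 − 138.19 = -12.74 → -13 kt.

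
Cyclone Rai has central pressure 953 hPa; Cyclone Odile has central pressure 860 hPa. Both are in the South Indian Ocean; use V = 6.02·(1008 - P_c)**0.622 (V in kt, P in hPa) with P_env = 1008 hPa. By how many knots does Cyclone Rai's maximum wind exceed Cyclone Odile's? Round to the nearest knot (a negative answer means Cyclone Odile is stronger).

-62 kt

Cyclone Rai: ΔP = 55; V ≈ 6.02 × 55^0.622 ≈ 72.80 kt.
Cyclone Odile: ΔP = 148; V ≈ 6.02 × 148^0.622 ≈ 134.74 kt.
Difference ≈ 72.80 − 134.74 = -61.94 → -62 kt.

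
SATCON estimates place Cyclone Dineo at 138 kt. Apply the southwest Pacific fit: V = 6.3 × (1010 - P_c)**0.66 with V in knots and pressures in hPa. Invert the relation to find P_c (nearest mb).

903 mb

ΔP = (V / 6.3)^(1/0.66) = (138/6.3)^1.515.
138/6.3 = 21.905; 21.905^1.515 ≈ 107.43 mb.
P_c = 1010 − 107.43 = 902.57 ≈ 903 mb.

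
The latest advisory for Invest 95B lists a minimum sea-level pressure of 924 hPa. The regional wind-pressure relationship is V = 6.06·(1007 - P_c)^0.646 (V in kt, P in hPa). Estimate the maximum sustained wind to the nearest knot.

ΔP = 1007 − 924 = 83 hPa.
83^0.646 ≈ 17.367.
V ≈ 6.06 × 17.367 ≈ 105.2 kt.

105 kt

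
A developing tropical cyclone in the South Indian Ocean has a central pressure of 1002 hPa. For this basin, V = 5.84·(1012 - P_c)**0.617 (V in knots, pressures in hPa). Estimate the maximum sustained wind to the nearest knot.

24 kt

ΔP = 1012 − 1002 = 10 hPa.
10^0.617 ≈ 4.140.
V ≈ 5.84 × 4.140 ≈ 24.2 kt.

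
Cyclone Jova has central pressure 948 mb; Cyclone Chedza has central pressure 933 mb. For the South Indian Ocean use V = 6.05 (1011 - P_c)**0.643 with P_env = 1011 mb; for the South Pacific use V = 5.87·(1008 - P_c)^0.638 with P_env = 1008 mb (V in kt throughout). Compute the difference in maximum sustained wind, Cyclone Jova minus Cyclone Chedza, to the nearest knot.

-5 kt

Cyclone Jova: ΔP = 63; V ≈ 6.05 × 63^0.643 ≈ 86.84 kt.
Cyclone Chedza: ΔP = 75; V ≈ 5.87 × 75^0.638 ≈ 92.24 kt.
Difference ≈ 86.84 − 92.24 = -5.40 → -5 kt.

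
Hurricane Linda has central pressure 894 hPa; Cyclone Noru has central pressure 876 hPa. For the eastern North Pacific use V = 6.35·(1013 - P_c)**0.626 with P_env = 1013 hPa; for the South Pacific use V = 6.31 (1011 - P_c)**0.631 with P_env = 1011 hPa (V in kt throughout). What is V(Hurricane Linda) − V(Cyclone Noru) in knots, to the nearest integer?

-13 kt

Hurricane Linda: ΔP = 119; V ≈ 6.35 × 119^0.626 ≈ 126.49 kt.
Cyclone Noru: ΔP = 135; V ≈ 6.31 × 135^0.631 ≈ 139.40 kt.
Difference ≈ 126.49 − 139.40 = -12.91 → -13 kt.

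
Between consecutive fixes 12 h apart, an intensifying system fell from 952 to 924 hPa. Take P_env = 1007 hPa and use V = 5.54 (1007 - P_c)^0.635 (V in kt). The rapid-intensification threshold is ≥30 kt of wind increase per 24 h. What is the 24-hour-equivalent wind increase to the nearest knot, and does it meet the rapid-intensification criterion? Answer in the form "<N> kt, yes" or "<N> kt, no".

42 kt, yes

V₁: ΔP = 55, V ≈ 5.54 × 55^0.635 ≈ 70.57 kt.
V₂: ΔP = 83, V ≈ 5.54 × 83^0.635 ≈ 91.65 kt.
ΔV over 12 h = 21.08 kt → 24 h equivalent = 21.08 × 24/12 ≈ 42.16 kt.
42 kt ≥ 30 kt ⇒ rapid intensification.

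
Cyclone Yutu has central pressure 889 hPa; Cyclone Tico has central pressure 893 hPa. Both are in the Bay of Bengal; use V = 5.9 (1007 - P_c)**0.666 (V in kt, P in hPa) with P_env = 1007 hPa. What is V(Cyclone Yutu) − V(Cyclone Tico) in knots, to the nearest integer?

Cyclone Yutu: ΔP = 118; V ≈ 5.9 × 118^0.666 ≈ 141.49 kt.
Cyclone Tico: ΔP = 114; V ≈ 5.9 × 114^0.666 ≈ 138.28 kt.
Difference ≈ 141.49 − 138.28 = 3.21 → 3 kt.

3 kt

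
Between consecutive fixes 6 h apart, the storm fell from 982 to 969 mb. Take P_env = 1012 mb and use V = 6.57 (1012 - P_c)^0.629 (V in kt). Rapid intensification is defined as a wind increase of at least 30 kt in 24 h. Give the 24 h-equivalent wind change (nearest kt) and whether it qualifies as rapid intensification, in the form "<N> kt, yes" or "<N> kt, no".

57 kt, yes

V₁: ΔP = 30, V ≈ 6.57 × 30^0.629 ≈ 55.81 kt.
V₂: ΔP = 43, V ≈ 6.57 × 43^0.629 ≈ 69.99 kt.
ΔV over 6 h = 14.18 kt → 24 h equivalent = 14.18 × 24/6 ≈ 56.72 kt.
57 kt ≥ 30 kt ⇒ rapid intensification.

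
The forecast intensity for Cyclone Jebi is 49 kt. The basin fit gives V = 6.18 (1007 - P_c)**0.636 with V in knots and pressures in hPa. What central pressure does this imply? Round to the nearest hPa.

ΔP = (V / 6.18)^(1/0.636) = (49/6.18)^1.572.
49/6.18 = 7.929; 7.929^1.572 ≈ 25.93 hPa.
P_c = 1007 − 25.93 = 981.07 ≈ 981 hPa.

981 hPa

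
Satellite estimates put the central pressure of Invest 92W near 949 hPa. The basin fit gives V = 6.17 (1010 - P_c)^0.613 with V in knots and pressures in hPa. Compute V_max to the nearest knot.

77 kt

ΔP = 1010 − 949 = 61 hPa.
61^0.613 ≈ 12.428.
V ≈ 6.17 × 12.428 ≈ 76.7 kt.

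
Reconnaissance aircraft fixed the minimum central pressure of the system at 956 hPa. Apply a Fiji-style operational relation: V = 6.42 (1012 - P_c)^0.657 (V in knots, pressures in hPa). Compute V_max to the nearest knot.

90 kt

ΔP = 1012 − 956 = 56 hPa.
56^0.657 ≈ 14.079.
V ≈ 6.42 × 14.079 ≈ 90.4 kt.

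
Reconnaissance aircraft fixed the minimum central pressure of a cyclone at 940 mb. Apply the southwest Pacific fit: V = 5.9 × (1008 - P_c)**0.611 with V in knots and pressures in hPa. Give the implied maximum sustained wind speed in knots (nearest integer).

78 kt

ΔP = 1008 − 940 = 68 mb.
68^0.611 ≈ 13.172.
V ≈ 5.9 × 13.172 ≈ 77.7 kt.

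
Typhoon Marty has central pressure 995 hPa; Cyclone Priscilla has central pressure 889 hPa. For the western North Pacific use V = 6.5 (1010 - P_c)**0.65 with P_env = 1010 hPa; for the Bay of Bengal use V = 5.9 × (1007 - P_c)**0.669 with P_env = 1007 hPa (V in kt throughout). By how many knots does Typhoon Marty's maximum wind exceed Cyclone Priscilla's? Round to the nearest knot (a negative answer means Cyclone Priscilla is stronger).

-106 kt

Typhoon Marty: ΔP = 15; V ≈ 6.5 × 15^0.65 ≈ 37.79 kt.
Cyclone Priscilla: ΔP = 118; V ≈ 5.9 × 118^0.669 ≈ 143.53 kt.
Difference ≈ 37.79 − 143.53 = -105.74 → -106 kt.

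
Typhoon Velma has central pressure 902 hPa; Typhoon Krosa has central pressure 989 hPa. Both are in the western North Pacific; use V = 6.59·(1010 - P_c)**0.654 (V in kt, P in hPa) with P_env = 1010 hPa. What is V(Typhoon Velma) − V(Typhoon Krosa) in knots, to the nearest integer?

Typhoon Velma: ΔP = 108; V ≈ 6.59 × 108^0.654 ≈ 140.85 kt.
Typhoon Krosa: ΔP = 21; V ≈ 6.59 × 21^0.654 ≈ 48.26 kt.
Difference ≈ 140.85 − 48.26 = 92.59 → 93 kt.

93 kt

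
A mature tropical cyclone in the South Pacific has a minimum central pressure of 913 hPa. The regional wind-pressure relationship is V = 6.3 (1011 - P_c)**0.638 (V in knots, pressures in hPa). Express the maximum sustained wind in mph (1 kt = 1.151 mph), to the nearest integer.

135 mph

ΔP = 1011 − 913 = 98 hPa.
V ≈ 6.3 × 98^0.638 = 6.3 × 18.638 ≈ 117.420 kt.
117.420 × 1.151 ≈ 135.15 mph → 135 mph.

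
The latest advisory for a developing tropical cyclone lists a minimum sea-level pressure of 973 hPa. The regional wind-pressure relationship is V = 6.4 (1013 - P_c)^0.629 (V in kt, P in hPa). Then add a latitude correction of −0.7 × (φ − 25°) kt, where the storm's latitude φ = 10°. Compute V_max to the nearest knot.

ΔP = 1013 − 973 = 40 hPa.
40^0.629 ≈ 10.179.
V ≈ 6.4 × 10.179 ≈ 65.1 kt.
Latitude correction: −0.7 × (10 − 25) = 10.5 kt.
Corrected V ≈ 75.6 kt → 76 kt.

76 kt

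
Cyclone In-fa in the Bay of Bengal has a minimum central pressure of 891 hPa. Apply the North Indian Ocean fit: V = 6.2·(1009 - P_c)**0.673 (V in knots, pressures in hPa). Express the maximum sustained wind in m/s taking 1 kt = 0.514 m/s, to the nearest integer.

79 m/s

ΔP = 1009 − 891 = 118 hPa.
V ≈ 6.2 × 118^0.673 = 6.2 × 24.796 ≈ 153.733 kt.
153.733 × 0.514 ≈ 79.02 m/s → 79 m/s.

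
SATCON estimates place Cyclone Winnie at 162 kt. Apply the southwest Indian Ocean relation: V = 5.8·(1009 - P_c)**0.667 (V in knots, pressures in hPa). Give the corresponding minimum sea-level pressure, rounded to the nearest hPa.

862 hPa

ΔP = (V / 5.8)^(1/0.667) = (162/5.8)^1.499.
162/5.8 = 27.931; 27.931^1.499 ≈ 147.25 hPa.
P_c = 1009 − 147.25 = 861.75 ≈ 862 hPa.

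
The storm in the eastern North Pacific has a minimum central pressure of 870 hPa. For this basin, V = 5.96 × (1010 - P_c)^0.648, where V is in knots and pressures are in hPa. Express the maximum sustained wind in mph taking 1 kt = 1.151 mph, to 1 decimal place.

168.7 mph

ΔP = 1010 − 870 = 140 hPa.
V ≈ 5.96 × 140^0.648 = 5.96 × 24.586 ≈ 146.534 kt.
146.534 × 1.151 ≈ 168.66 mph → 168.7 mph.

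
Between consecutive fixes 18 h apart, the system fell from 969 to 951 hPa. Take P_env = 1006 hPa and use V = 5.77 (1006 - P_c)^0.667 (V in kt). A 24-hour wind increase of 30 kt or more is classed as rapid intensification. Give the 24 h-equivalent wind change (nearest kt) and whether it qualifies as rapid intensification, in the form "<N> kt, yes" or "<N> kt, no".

26 kt, no

V₁: ΔP = 37, V ≈ 5.77 × 37^0.667 ≈ 64.15 kt.
V₂: ΔP = 55, V ≈ 5.77 × 55^0.667 ≈ 83.56 kt.
ΔV over 18 h = 19.41 kt → 24 h equivalent = 19.41 × 24/18 ≈ 25.88 kt.
26 kt < 30 kt ⇒ not rapid intensification.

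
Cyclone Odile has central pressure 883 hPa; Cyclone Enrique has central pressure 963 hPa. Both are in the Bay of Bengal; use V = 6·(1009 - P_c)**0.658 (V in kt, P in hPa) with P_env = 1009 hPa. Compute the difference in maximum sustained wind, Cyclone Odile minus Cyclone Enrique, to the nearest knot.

70 kt

Cyclone Odile: ΔP = 126; V ≈ 6 × 126^0.658 ≈ 144.61 kt.
Cyclone Enrique: ΔP = 46; V ≈ 6 × 46^0.658 ≈ 74.52 kt.
Difference ≈ 144.61 − 74.52 = 70.09 → 70 kt.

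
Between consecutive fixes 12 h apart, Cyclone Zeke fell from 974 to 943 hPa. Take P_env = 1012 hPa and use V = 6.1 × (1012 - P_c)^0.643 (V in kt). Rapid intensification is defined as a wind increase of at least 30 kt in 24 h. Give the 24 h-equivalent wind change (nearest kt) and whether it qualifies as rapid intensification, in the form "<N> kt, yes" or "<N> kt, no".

59 kt, yes

V₁: ΔP = 38, V ≈ 6.1 × 38^0.643 ≈ 63.26 kt.
V₂: ΔP = 69, V ≈ 6.1 × 69^0.643 ≈ 92.83 kt.
ΔV over 12 h = 29.57 kt → 24 h equivalent = 29.57 × 24/12 ≈ 59.14 kt.
59 kt ≥ 30 kt ⇒ rapid intensification.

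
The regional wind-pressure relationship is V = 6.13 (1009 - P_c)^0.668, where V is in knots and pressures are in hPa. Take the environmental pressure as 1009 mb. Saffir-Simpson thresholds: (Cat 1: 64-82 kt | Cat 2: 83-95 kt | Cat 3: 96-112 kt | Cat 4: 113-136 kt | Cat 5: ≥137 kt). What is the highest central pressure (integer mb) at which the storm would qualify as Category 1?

Category 1 begins at V = 64 kt.
Required ΔP = (64/6.13)^(1/0.668) = 10.440^1.497 ≈ 33.50 mb.
P_c ≤ 1009 − 33.50 = 975.50, so the highest integer P_c is 975 mb.

975 mb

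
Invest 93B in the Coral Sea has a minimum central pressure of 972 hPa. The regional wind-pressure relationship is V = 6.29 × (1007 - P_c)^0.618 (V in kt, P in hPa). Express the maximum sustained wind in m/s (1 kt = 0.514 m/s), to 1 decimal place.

ΔP = 1007 − 972 = 35 hPa.
V ≈ 6.29 × 35^0.618 = 6.29 × 9.000 ≈ 56.609 kt.
56.609 × 0.514 ≈ 29.10 m/s → 29.1 m/s.

29.1 m/s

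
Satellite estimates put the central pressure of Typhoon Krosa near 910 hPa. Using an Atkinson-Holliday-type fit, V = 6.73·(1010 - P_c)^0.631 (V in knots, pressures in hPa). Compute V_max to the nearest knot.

123 kt

ΔP = 1010 − 910 = 100 hPa.
100^0.631 ≈ 18.281.
V ≈ 6.73 × 18.281 ≈ 123.0 kt.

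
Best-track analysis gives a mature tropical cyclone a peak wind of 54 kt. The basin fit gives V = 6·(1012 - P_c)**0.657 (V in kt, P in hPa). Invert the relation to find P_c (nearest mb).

ΔP = (V / 6)^(1/0.657) = (54/6)^1.522.
54/6 = 9.000; 9.000^1.522 ≈ 28.34 mb.
P_c = 1012 − 28.34 = 983.66 ≈ 984 mb.

984 mb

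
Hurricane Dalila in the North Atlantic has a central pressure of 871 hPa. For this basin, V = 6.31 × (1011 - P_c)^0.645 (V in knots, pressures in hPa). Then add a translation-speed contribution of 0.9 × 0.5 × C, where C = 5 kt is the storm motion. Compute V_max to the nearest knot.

155 kt

ΔP = 1011 − 871 = 140 hPa.
140^0.645 ≈ 24.224.
V ≈ 6.31 × 24.224 ≈ 152.9 kt.
Translation term: 0.9 × 0.5 × 5 = 2.25 kt.
Corrected V ≈ 155.15 kt → 155 kt.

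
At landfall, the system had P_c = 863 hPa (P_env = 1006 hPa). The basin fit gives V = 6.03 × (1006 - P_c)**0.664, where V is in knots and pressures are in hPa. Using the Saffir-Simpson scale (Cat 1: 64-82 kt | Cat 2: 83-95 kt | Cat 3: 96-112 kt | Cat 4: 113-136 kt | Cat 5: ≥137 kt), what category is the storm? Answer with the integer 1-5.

ΔP = 1006 − 863 = 143 hPa.
V ≈ 6.03 × 143^0.664 = 6.03 × 26.99 ≈ 163 kt.
163 kt falls in the Category 5 band.

5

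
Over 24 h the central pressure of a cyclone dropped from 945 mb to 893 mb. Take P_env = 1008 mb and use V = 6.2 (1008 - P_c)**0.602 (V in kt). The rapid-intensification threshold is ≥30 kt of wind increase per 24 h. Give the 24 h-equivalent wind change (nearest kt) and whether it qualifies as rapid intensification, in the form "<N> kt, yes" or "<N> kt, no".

V₁: ΔP = 63, V ≈ 6.2 × 63^0.602 ≈ 75.09 kt.
V₂: ΔP = 115, V ≈ 6.2 × 115^0.602 ≈ 107.88 kt.
ΔV over 24 h = 32.79 kt → 24 h equivalent = 32.79 × 24/24 ≈ 32.79 kt.
33 kt ≥ 30 kt ⇒ rapid intensification.

33 kt, yes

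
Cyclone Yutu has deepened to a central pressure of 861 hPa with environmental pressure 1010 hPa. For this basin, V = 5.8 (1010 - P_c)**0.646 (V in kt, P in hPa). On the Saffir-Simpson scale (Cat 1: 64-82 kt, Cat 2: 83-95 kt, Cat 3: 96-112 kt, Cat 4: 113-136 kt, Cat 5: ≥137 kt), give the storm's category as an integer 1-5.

ΔP = 1010 − 861 = 149 hPa.
V ≈ 5.8 × 149^0.646 = 5.8 × 25.34 ≈ 147 kt.
147 kt falls in the Category 5 band.

5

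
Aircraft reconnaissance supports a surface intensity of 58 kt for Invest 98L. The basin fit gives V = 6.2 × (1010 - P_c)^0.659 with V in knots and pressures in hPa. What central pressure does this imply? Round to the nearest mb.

980 mb

ΔP = (V / 6.2)^(1/0.659) = (58/6.2)^1.517.
58/6.2 = 9.355; 9.355^1.517 ≈ 29.75 mb.
P_c = 1010 − 29.75 = 980.25 ≈ 980 mb.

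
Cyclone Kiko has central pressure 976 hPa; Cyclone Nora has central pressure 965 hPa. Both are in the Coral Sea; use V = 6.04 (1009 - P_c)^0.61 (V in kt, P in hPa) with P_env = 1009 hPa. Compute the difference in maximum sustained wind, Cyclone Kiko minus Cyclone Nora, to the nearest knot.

-10 kt

Cyclone Kiko: ΔP = 33; V ≈ 6.04 × 33^0.61 ≈ 50.97 kt.
Cyclone Nora: ΔP = 44; V ≈ 6.04 × 44^0.61 ≈ 60.75 kt.
Difference ≈ 50.97 − 60.75 = -9.78 → -10 kt.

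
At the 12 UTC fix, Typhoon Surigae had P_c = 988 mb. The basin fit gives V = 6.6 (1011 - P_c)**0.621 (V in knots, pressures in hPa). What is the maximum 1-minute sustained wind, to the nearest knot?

ΔP = 1011 − 988 = 23 mb.
23^0.621 ≈ 7.009.
V ≈ 6.6 × 7.009 ≈ 46.3 kt.

46 kt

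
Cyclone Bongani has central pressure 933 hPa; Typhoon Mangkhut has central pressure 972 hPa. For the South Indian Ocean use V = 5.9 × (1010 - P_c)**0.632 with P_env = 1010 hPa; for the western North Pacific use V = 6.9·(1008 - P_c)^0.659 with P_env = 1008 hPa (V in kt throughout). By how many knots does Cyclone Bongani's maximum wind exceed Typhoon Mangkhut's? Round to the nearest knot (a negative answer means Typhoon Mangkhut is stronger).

Cyclone Bongani: ΔP = 77; V ≈ 5.9 × 77^0.632 ≈ 91.86 kt.
Typhoon Mangkhut: ΔP = 36; V ≈ 6.9 × 36^0.659 ≈ 73.19 kt.
Difference ≈ 91.86 − 73.19 = 18.67 → 19 kt.

19 kt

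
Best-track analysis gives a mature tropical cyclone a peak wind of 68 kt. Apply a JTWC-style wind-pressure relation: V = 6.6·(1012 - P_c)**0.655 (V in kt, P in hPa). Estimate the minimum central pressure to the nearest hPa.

977 hPa

ΔP = (V / 6.6)^(1/0.655) = (68/6.6)^1.527.
68/6.6 = 10.303; 10.303^1.527 ≈ 35.20 hPa.
P_c = 1012 − 35.20 = 976.80 ≈ 977 hPa.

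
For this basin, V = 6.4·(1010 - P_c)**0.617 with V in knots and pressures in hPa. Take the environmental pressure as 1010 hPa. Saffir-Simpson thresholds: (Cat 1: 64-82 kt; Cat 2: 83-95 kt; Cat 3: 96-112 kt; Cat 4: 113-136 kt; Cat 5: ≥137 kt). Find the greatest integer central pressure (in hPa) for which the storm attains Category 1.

968 hPa

Category 1 begins at V = 64 kt.
Required ΔP = (64/6.4)^(1/0.617) = 10.000^1.621 ≈ 41.76 hPa.
P_c ≤ 1010 − 41.76 = 968.24, so the highest integer P_c is 968 hPa.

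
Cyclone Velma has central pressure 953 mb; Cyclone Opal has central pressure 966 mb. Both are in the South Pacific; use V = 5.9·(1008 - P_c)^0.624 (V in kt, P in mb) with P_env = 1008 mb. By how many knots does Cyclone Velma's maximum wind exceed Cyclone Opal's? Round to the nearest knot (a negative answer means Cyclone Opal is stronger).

Cyclone Velma: ΔP = 55; V ≈ 5.9 × 55^0.624 ≈ 71.92 kt.
Cyclone Opal: ΔP = 42; V ≈ 5.9 × 42^0.624 ≈ 60.78 kt.
Difference ≈ 71.92 − 60.78 = 11.14 → 11 kt.

11 kt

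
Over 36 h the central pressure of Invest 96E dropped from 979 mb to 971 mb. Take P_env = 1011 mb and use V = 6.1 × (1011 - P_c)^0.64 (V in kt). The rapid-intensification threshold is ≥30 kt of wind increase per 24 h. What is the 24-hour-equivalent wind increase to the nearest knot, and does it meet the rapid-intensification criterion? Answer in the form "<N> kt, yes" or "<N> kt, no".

V₁: ΔP = 32, V ≈ 6.1 × 32^0.64 ≈ 56.06 kt.
V₂: ΔP = 40, V ≈ 6.1 × 40^0.64 ≈ 64.66 kt.
ΔV over 36 h = 8.60 kt → 24 h equivalent = 8.60 × 24/36 ≈ 5.73 kt.
6 kt < 30 kt ⇒ not rapid intensification.

6 kt, no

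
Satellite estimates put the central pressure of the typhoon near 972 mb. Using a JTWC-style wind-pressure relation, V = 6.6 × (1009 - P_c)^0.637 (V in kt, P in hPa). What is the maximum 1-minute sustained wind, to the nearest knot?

ΔP = 1009 − 972 = 37 mb.
37^0.637 ≈ 9.976.
V ≈ 6.6 × 9.976 ≈ 65.8 kt.

66 kt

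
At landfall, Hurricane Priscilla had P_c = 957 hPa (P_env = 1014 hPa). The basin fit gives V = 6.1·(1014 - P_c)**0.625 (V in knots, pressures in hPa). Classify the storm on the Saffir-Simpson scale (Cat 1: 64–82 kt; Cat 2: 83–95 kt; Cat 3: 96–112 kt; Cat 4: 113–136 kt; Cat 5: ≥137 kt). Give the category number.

ΔP = 1014 − 957 = 57 hPa.
V ≈ 6.1 × 57^0.625 = 6.1 × 12.51 ≈ 76 kt.
76 kt falls in the Category 1 band.

1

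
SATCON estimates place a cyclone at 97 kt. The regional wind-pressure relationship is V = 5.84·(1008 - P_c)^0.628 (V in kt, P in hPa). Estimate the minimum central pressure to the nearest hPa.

ΔP = (V / 5.84)^(1/0.628) = (97/5.84)^1.592.
97/5.84 = 16.610; 16.610^1.592 ≈ 87.75 hPa.
P_c = 1008 − 87.75 = 920.25 ≈ 920 hPa.

920 hPa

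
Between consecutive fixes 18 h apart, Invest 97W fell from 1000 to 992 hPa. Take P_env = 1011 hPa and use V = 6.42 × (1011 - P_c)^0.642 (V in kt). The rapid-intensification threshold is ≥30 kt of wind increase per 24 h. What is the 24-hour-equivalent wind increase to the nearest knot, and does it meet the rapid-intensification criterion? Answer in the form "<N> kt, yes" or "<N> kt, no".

V₁: ΔP = 11, V ≈ 6.42 × 11^0.642 ≈ 29.93 kt.
V₂: ΔP = 19, V ≈ 6.42 × 19^0.642 ≈ 42.51 kt.
ΔV over 18 h = 12.58 kt → 24 h equivalent = 12.58 × 24/18 ≈ 16.77 kt.
17 kt < 30 kt ⇒ not rapid intensification.

17 kt, no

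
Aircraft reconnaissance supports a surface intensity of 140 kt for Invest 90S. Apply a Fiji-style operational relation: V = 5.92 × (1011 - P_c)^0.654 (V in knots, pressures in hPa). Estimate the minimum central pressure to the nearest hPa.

ΔP = (V / 5.92)^(1/0.654) = (140/5.92)^1.529.
140/5.92 = 23.649; 23.649^1.529 ≈ 126.07 hPa.
P_c = 1011 − 126.07 = 884.93 ≈ 885 hPa.

885 hPa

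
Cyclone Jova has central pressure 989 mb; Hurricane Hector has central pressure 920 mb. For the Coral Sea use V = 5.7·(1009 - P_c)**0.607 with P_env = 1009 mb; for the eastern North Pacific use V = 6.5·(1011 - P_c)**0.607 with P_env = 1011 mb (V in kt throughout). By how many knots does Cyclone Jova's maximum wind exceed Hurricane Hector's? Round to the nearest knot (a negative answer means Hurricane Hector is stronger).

Cyclone Jova: ΔP = 20; V ≈ 5.7 × 20^0.607 ≈ 35.12 kt.
Hurricane Hector: ΔP = 91; V ≈ 6.5 × 91^0.607 ≈ 100.47 kt.
Difference ≈ 35.12 − 100.47 = -65.35 → -65 kt.

-65 kt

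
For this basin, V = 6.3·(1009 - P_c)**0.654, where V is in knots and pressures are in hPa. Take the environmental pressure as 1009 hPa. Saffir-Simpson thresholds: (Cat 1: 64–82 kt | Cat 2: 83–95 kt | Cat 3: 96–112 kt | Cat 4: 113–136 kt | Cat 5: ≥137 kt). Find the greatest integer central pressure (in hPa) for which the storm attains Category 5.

898 hPa

Category 5 begins at V = 137 kt.
Required ΔP = (137/6.3)^(1/0.654) = 21.746^1.529 ≈ 110.90 hPa.
P_c ≤ 1009 − 110.90 = 898.10, so the highest integer P_c is 898 hPa.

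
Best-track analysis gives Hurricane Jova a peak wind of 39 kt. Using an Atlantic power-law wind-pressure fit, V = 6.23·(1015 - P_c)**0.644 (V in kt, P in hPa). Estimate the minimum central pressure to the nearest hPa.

998 hPa

ΔP = (V / 6.23)^(1/0.644) = (39/6.23)^1.553.
39/6.23 = 6.260; 6.260^1.553 ≈ 17.26 hPa.
P_c = 1015 − 17.26 = 997.74 ≈ 998 hPa.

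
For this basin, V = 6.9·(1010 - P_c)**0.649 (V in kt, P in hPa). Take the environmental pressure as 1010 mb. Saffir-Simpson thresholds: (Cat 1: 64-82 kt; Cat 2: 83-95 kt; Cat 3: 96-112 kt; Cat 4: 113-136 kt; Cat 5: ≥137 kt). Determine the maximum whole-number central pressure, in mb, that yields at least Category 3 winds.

952 mb

Category 3 begins at V = 96 kt.
Required ΔP = (96/6.9)^(1/0.649) = 13.913^1.541 ≈ 57.79 mb.
P_c ≤ 1010 − 57.79 = 952.21, so the highest integer P_c is 952 mb.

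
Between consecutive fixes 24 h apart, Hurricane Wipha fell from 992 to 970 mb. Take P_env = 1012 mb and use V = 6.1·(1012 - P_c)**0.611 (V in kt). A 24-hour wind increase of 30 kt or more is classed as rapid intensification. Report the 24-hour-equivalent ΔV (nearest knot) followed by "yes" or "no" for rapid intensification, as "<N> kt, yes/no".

V₁: ΔP = 20, V ≈ 6.1 × 20^0.611 ≈ 38.04 kt.
V₂: ΔP = 42, V ≈ 6.1 × 42^0.611 ≈ 59.86 kt.
ΔV over 24 h = 21.82 kt → 24 h equivalent = 21.82 × 24/24 ≈ 21.82 kt.
22 kt < 30 kt ⇒ not rapid intensification.

22 kt, no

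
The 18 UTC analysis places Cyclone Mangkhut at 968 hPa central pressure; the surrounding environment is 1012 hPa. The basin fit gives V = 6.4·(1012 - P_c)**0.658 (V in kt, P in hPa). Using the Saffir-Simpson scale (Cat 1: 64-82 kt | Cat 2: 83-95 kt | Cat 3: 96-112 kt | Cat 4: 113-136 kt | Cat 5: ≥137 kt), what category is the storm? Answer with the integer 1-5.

1

ΔP = 1012 − 968 = 44 hPa.
V ≈ 6.4 × 44^0.658 = 6.4 × 12.06 ≈ 77 kt.
77 kt falls in the Category 1 band.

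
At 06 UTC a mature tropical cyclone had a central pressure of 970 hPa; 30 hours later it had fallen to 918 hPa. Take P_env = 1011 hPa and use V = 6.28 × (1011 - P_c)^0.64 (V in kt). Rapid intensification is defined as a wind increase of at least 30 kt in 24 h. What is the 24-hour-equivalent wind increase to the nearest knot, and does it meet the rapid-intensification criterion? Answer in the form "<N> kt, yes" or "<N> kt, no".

37 kt, yes

V₁: ΔP = 41, V ≈ 6.28 × 41^0.64 ≈ 67.63 kt.
V₂: ΔP = 93, V ≈ 6.28 × 93^0.64 ≈ 114.23 kt.
ΔV over 30 h = 46.60 kt → 24 h equivalent = 46.60 × 24/30 ≈ 37.28 kt.
37 kt ≥ 30 kt ⇒ rapid intensification.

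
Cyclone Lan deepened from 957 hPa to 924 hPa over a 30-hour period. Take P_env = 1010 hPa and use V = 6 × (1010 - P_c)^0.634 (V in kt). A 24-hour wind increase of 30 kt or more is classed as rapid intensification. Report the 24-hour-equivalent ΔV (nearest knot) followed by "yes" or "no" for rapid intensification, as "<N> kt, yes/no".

V₁: ΔP = 53, V ≈ 6 × 53^0.634 ≈ 74.36 kt.
V₂: ΔP = 86, V ≈ 6 × 86^0.634 ≈ 101.07 kt.
ΔV over 30 h = 26.71 kt → 24 h equivalent = 26.71 × 24/30 ≈ 21.37 kt.
21 kt < 30 kt ⇒ not rapid intensification.

21 kt, no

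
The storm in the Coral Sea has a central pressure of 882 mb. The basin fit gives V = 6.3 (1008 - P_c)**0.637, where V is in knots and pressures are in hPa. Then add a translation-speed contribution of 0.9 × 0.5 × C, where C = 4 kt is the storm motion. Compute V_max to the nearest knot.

ΔP = 1008 − 882 = 126 mb.
126^0.637 ≈ 21.774.
V ≈ 6.3 × 21.774 ≈ 137.2 kt.
Translation term: 0.9 × 0.5 × 4 = 1.8 kt.
Corrected V ≈ 139 kt → 139 kt.

139 kt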